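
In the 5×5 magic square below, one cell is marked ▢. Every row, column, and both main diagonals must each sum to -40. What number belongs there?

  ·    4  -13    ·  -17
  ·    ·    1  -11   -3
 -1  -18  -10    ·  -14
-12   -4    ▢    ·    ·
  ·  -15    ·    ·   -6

Row 3 must total -40; the given cells sum to -43, so (3,4) = 3.
Using column 2: 4 + (-18) + (-4) + (-15) + ? → (2,2) = -40 − (-33) = -7.
Column 5 needs -40; the known cells sum to -40, so (4,5) = 0.
Using anti-diagonal: -17 + (-11) + (-10) + (-4) + ? → (5,1) = -40 − (-42) = 2.
Row 2: -7 + 1 + (-11) + (-3) + ? = -40, so (2,1) = -20.
Column 1 must total -40; the given cells sum to -31, so (1,1) = -9.
The remaining cell in main diagonal is (4,4) = -40 − (-32) = -8.
Row 1 must total -40; the given cells sum to -35, so (1,4) = -5.
Row 4 must total -40; the given cells sum to -24, so (4,3) = -16.

-16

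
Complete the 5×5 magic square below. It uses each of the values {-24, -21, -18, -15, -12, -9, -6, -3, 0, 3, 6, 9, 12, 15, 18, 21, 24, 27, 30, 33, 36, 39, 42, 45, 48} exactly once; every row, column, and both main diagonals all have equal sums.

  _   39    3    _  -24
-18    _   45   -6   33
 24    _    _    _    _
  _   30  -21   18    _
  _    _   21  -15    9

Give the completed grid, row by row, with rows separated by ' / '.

15 39 3 27 -24 / -18 6 45 -6 33 / 24 -12 12 36 0 / -9 30 -21 18 42 / 48 -3 21 -15 9

The 25 entries sum to 300, so each line sums to 300/5 = 60.
From row 2, 60 − (-18 + 45 + (-6) + 33) gives (2,2) = 6.
Column 3 needs 60; the known cells sum to 48, so (3,3) = 12.
Using main diagonal: 6 + 12 + 18 + 9 + ? → (1,1) = 60 − 45 = 15.
The remaining cell in anti-diagonal is (5,1) = 60 − 12 = 48.
From row 1, 60 − (15 + 39 + 3 + (-24)) gives (1,4) = 27.
Row 5: 48 + 21 + (-15) + 9 + ? = 60, so (5,2) = -3.
Column 1: 15 + (-18) + 24 + 48 + ? = 60, so (4,1) = -9.
Using column 2: 39 + 6 + 30 + (-3) + ? → (3,2) = 60 − 72 = -12.
Using column 4: 27 + (-6) + 18 + (-15) + ? → (3,4) = 60 − 24 = 36.
Row 3 must total 60; the given cells sum to 60, so (3,5) = 0.
The remaining cell in row 4 is (4,5) = 60 − 18 = 42.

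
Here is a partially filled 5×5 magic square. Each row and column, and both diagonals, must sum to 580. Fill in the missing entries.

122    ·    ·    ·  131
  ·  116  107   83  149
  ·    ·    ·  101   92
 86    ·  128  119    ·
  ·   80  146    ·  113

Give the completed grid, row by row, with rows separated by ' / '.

122 98 89 140 131 / 125 116 107 83 149 / 143 134 110 101 92 / 86 152 128 119 95 / 104 80 146 137 113

Row 2: 116 + 107 + 83 + 149 + ? = 580, so (2,1) = 125.
Column 5 needs 580; the known cells sum to 485, so (4,5) = 95.
Main diagonal needs 580; the known cells sum to 470, so (3,3) = 110.
Row 4 must total 580; the given cells sum to 428, so (4,2) = 152.
Column 3 must total 580; the given cells sum to 491, so (1,3) = 89.
The remaining cell in anti-diagonal is (5,1) = 580 − 476 = 104.
Row 5 needs 580; the known cells sum to 443, so (5,4) = 137.
Column 1: 122 + 125 + 86 + 104 + ? = 580, so (3,1) = 143.
From column 4, 580 − (83 + 101 + 119 + 137) gives (1,4) = 140.
Using row 1: 122 + 89 + 140 + 131 + ? → (1,2) = 580 − 482 = 98.
Using row 3: 143 + 110 + 101 + 92 + ? → (3,2) = 580 − 446 = 134.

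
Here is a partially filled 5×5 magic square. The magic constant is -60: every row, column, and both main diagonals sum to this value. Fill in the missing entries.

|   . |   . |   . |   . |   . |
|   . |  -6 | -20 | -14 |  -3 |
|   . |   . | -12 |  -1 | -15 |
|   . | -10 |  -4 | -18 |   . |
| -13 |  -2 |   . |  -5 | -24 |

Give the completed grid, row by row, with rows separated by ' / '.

Row 2: -6 + (-20) + (-14) + (-3) + ? = -60, so (2,1) = -17.
Row 5: -13 + (-2) + (-5) + (-24) + ? = -60, so (5,3) = -16.
Using column 3: -20 + (-12) + (-4) + (-16) + ? → (1,3) = -60 − (-52) = -8.
Column 4 must total -60; the given cells sum to -38, so (1,4) = -22.
The remaining cell in main diagonal is (1,1) = -60 − (-60) = 0.
Anti-diagonal: -14 + (-12) + (-10) + (-13) + ? = -60, so (1,5) = -11.
Row 1 needs -60; the known cells sum to -41, so (1,2) = -19.
Using column 2: -19 + (-6) + (-10) + (-2) + ? → (3,2) = -60 − (-37) = -23.
Using column 5: -11 + (-3) + (-15) + (-24) + ? → (4,5) = -60 − (-53) = -7.
Row 3: -23 + (-12) + (-1) + (-15) + ? = -60, so (3,1) = -9.
Using row 4: -10 + (-4) + (-18) + (-7) + ? → (4,1) = -60 − (-39) = -21.

0 -19 -8 -22 -11 / -17 -6 -20 -14 -3 / -9 -23 -12 -1 -15 / -21 -10 -4 -18 -7 / -13 -2 -16 -5 -24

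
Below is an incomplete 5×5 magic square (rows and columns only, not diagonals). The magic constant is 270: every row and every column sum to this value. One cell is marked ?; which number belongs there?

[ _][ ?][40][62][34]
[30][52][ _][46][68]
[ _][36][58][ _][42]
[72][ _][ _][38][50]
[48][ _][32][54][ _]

Using row 2: 30 + 52 + 46 + 68 + ? → (2,3) = 270 − 196 = 74.
From column 3, 270 − (40 + 74 + 58 + 32) gives (4,3) = 66.
Using column 4: 62 + 46 + 38 + 54 + ? → (3,4) = 270 − 200 = 70.
Column 5 must total 270; the given cells sum to 194, so (5,5) = 76.
Row 3 must total 270; the given cells sum to 206, so (3,1) = 64.
From row 4, 270 − (72 + 66 + 38 + 50) gives (4,2) = 44.
The remaining cell in row 5 is (5,2) = 270 − 210 = 60.
Column 1 needs 270; the known cells sum to 214, so (1,1) = 56.
Column 2 must total 270; the given cells sum to 192, so (1,2) = 78.

78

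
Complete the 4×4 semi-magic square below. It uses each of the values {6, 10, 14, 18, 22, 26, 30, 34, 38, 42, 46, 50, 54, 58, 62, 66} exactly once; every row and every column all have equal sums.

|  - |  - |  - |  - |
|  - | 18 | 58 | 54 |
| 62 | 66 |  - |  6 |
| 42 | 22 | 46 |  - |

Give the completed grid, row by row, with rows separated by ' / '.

The 16 entries sum to 576, so each line sums to 576/4 = 144.
The remaining cell in row 2 is (2,1) = 144 − 130 = 14.
From row 3, 144 − (62 + 66 + 6) gives (3,3) = 10.
The remaining cell in row 4 is (4,4) = 144 − 110 = 34.
Using column 1: 14 + 62 + 42 + ? → (1,1) = 144 − 118 = 26.
Using column 2: 18 + 66 + 22 + ? → (1,2) = 144 − 106 = 38.
Using column 3: 58 + 10 + 46 + ? → (1,3) = 144 − 114 = 30.
Column 4 needs 144; the known cells sum to 94, so (1,4) = 50.

26 38 30 50 / 14 18 58 54 / 62 66 10 6 / 42 22 46 34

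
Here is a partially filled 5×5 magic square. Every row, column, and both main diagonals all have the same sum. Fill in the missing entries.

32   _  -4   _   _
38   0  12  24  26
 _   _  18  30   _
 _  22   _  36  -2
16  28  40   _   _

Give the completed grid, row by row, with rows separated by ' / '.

32 44 -4 8 20 / 38 0 12 24 26 / 4 6 18 30 42 / 10 22 34 36 -2 / 16 28 40 2 14

Row 2 is already complete: 38 + 0 + 12 + 24 + 26 = 100, so that is the magic constant.
The remaining cell in column 3 is (4,3) = 100 − 66 = 34.
Main diagonal must total 100; the given cells sum to 86, so (5,5) = 14.
Using anti-diagonal: 24 + 18 + 22 + 16 + ? → (1,5) = 100 − 80 = 20.
Row 4 must total 100; the given cells sum to 90, so (4,1) = 10.
From row 5, 100 − (16 + 28 + 40 + 14) gives (5,4) = 2.
Column 1 needs 100; the known cells sum to 96, so (3,1) = 4.
Using column 4: 24 + 30 + 36 + 2 + ? → (1,4) = 100 − 92 = 8.
Column 5: 20 + 26 + (-2) + 14 + ? = 100, so (3,5) = 42.
Row 1 needs 100; the known cells sum to 56, so (1,2) = 44.
Row 3: 4 + 18 + 30 + 42 + ? = 100, so (3,2) = 6.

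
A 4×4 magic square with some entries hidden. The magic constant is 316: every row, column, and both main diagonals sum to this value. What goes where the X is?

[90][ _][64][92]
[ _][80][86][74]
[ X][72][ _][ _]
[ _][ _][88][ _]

Using row 1: 90 + 64 + 92 + ? → (1,2) = 316 − 246 = 70.
The remaining cell in row 2 is (2,1) = 316 − 240 = 76.
From column 2, 316 − (70 + 80 + 72) gives (4,2) = 94.
From column 3, 316 − (64 + 86 + 88) gives (3,3) = 78.
The remaining cell in main diagonal is (4,4) = 316 − 248 = 68.
The remaining cell in anti-diagonal is (4,1) = 316 − 250 = 66.
Column 1 needs 316; the known cells sum to 232, so (3,1) = 84.

84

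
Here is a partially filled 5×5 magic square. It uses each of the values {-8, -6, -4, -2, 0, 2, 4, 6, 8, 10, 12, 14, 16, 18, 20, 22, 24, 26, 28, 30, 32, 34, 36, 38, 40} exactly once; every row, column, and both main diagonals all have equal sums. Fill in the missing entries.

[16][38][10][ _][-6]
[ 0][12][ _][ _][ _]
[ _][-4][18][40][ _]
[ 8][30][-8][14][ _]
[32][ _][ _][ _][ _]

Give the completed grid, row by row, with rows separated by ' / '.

16 38 10 22 -6 / 0 12 34 6 28 / 24 -4 18 40 2 / 8 30 -8 14 36 / 32 4 26 -2 20

The 25 entries sum to 400, so each line sums to 400/5 = 80.
The remaining cell in row 1 is (1,4) = 80 − 58 = 22.
Using row 4: 8 + 30 + (-8) + 14 + ? → (4,5) = 80 − 44 = 36.
The remaining cell in column 1 is (3,1) = 80 − 56 = 24.
Column 2: 38 + 12 + (-4) + 30 + ? = 80, so (5,2) = 4.
Main diagonal must total 80; the given cells sum to 60, so (5,5) = 20.
Anti-diagonal must total 80; the given cells sum to 74, so (2,4) = 6.
Row 3 needs 80; the known cells sum to 78, so (3,5) = 2.
The remaining cell in column 4 is (5,4) = 80 − 82 = -2.
Column 5 needs 80; the known cells sum to 52, so (2,5) = 28.
Row 2: 0 + 12 + 6 + 28 + ? = 80, so (2,3) = 34.
From row 5, 80 − (32 + 4 + (-2) + 20) gives (5,3) = 26.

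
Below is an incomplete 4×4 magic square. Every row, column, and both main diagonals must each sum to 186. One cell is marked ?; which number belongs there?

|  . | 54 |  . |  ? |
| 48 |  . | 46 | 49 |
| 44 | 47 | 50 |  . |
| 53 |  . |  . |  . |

40

Row 2: 48 + 46 + 49 + ? = 186, so (2,2) = 43.
Row 3: 44 + 47 + 50 + ? = 186, so (3,4) = 45.
From column 1, 186 − (48 + 44 + 53) gives (1,1) = 41.
Column 2: 54 + 43 + 47 + ? = 186, so (4,2) = 42.
Main diagonal: 41 + 43 + 50 + ? = 186, so (4,4) = 52.
Anti-diagonal needs 186; the known cells sum to 146, so (1,4) = 40.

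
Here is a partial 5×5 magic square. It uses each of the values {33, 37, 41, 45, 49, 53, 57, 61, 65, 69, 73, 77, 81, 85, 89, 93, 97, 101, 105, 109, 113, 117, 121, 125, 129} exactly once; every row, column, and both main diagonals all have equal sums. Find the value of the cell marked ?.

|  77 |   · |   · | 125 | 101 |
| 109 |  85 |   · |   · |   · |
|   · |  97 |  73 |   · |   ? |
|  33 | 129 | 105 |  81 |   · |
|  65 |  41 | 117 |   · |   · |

45

The 25 entries sum to 2025, so each line sums to 2025/5 = 405.
Row 4: 33 + 129 + 105 + 81 + ? = 405, so (4,5) = 57.
Column 1: 77 + 109 + 33 + 65 + ? = 405, so (3,1) = 121.
The remaining cell in column 2 is (1,2) = 405 − 352 = 53.
Main diagonal: 77 + 85 + 73 + 81 + ? = 405, so (5,5) = 89.
Anti-diagonal: 101 + 73 + 129 + 65 + ? = 405, so (2,4) = 37.
Row 1 must total 405; the given cells sum to 356, so (1,3) = 49.
Row 5 needs 405; the known cells sum to 312, so (5,4) = 93.
Column 3: 49 + 73 + 105 + 117 + ? = 405, so (2,3) = 61.
The remaining cell in column 4 is (3,4) = 405 − 336 = 69.
Using row 2: 109 + 85 + 61 + 37 + ? → (2,5) = 405 − 292 = 113.
Row 3 must total 405; the given cells sum to 360, so (3,5) = 45.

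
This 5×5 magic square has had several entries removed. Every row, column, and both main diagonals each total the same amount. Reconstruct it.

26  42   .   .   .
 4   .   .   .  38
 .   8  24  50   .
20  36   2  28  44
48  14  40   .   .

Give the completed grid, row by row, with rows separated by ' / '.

Row 4 is already complete: 20 + 36 + 2 + 28 + 44 = 130, so that is the magic constant.
Using column 1: 26 + 4 + 20 + 48 + ? → (3,1) = 130 − 98 = 32.
Column 2: 42 + 8 + 36 + 14 + ? = 130, so (2,2) = 30.
Main diagonal needs 130; the known cells sum to 108, so (5,5) = 22.
Row 3: 32 + 8 + 24 + 50 + ? = 130, so (3,5) = 16.
Row 5 needs 130; the known cells sum to 124, so (5,4) = 6.
Column 5 needs 130; the known cells sum to 120, so (1,5) = 10.
The remaining cell in anti-diagonal is (2,4) = 130 − 118 = 12.
Row 2 must total 130; the given cells sum to 84, so (2,3) = 46.
Column 3: 46 + 24 + 2 + 40 + ? = 130, so (1,3) = 18.
Column 4: 12 + 50 + 28 + 6 + ? = 130, so (1,4) = 34.

26 42 18 34 10 / 4 30 46 12 38 / 32 8 24 50 16 / 20 36 2 28 44 / 48 14 40 6 22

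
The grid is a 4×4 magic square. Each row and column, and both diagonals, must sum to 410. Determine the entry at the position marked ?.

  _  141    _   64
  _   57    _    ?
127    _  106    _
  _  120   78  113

148

From row 4, 410 − (120 + 78 + 113) gives (4,1) = 99.
Column 2: 141 + 57 + 120 + ? = 410, so (3,2) = 92.
Main diagonal must total 410; the given cells sum to 276, so (1,1) = 134.
Anti-diagonal: 64 + 92 + 99 + ? = 410, so (2,3) = 155.
From row 1, 410 − (134 + 141 + 64) gives (1,3) = 71.
Row 3 needs 410; the known cells sum to 325, so (3,4) = 85.
Using column 1: 134 + 127 + 99 + ? → (2,1) = 410 − 360 = 50.
Column 4 must total 410; the given cells sum to 262, so (2,4) = 148.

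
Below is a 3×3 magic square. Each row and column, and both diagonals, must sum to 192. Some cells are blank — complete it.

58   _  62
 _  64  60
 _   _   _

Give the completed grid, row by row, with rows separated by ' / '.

58 72 62 / 68 64 60 / 66 56 70

The remaining cell in row 1 is (1,2) = 192 − 120 = 72.
From row 2, 192 − (64 + 60) gives (2,1) = 68.
Column 1 needs 192; the known cells sum to 126, so (3,1) = 66.
Column 2 needs 192; the known cells sum to 136, so (3,2) = 56.
The remaining cell in column 3 is (3,3) = 192 − 122 = 70.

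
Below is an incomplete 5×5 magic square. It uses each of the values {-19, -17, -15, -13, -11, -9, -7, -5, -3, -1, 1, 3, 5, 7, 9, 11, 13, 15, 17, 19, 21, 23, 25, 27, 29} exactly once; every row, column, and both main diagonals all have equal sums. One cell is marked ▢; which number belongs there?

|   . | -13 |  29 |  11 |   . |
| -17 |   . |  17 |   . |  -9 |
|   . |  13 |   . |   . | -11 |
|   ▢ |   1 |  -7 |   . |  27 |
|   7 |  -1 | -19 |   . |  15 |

The 25 entries sum to 125, so each line sums to 125/5 = 25.
Using row 5: 7 + (-1) + (-19) + 15 + ? → (5,4) = 25 − 2 = 23.
From column 2, 25 − (-13 + 13 + 1 + (-1)) gives (2,2) = 25.
From column 3, 25 − (29 + 17 + (-7) + (-19)) gives (3,3) = 5.
Column 5 must total 25; the given cells sum to 22, so (1,5) = 3.
Anti-diagonal needs 25; the known cells sum to 16, so (2,4) = 9.
Using row 1: -13 + 29 + 11 + 3 + ? → (1,1) = 25 − 30 = -5.
The remaining cell in main diagonal is (4,4) = 25 − 40 = -15.
Row 4 must total 25; the given cells sum to 6, so (4,1) = 19.

19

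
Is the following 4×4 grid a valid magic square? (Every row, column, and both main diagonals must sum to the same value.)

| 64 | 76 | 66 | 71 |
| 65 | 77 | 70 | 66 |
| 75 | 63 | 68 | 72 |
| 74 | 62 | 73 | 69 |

No — row 1 sums to 277 but anti-diagonal sums to 278.

Row 1: 64 + 76 + 66 + 71 = 277.
Row 2: 65 + 77 + 70 + 66 = 278.
Row 3: 75 + 63 + 68 + 72 = 278.
Row 4: 74 + 62 + 73 + 69 = 278.
Column 1: 64 + 65 + 75 + 74 = 278.
Column 2: 76 + 77 + 63 + 62 = 278.
Column 3: 66 + 70 + 68 + 73 = 277.
Column 4: 71 + 66 + 72 + 69 = 278.
Main diagonal: 64 + 77 + 68 + 69 = 278.
Anti-diagonal: 71 + 70 + 63 + 74 = 278.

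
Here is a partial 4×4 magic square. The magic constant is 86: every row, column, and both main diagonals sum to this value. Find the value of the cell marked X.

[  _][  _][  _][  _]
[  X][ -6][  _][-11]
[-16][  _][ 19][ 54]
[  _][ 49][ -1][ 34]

59

Row 3: -16 + 19 + 54 + ? = 86, so (3,2) = 29.
The remaining cell in row 4 is (4,1) = 86 − 82 = 4.
Column 2 needs 86; the known cells sum to 72, so (1,2) = 14.
From column 4, 86 − (-11 + 54 + 34) gives (1,4) = 9.
Main diagonal: -6 + 19 + 34 + ? = 86, so (1,1) = 39.
From anti-diagonal, 86 − (9 + 29 + 4) gives (2,3) = 44.
The remaining cell in row 1 is (1,3) = 86 − 62 = 24.
From row 2, 86 − (-6 + 44 + (-11)) gives (2,1) = 59.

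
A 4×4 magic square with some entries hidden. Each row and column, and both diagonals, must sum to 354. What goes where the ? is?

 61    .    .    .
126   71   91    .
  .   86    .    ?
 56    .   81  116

Using row 2: 126 + 71 + 91 + ? → (2,4) = 354 − 288 = 66.
Row 4: 56 + 81 + 116 + ? = 354, so (4,2) = 101.
Column 1: 61 + 126 + 56 + ? = 354, so (3,1) = 111.
Using column 2: 71 + 86 + 101 + ? → (1,2) = 354 − 258 = 96.
Main diagonal needs 354; the known cells sum to 248, so (3,3) = 106.
Anti-diagonal must total 354; the given cells sum to 233, so (1,4) = 121.
Row 1 must total 354; the given cells sum to 278, so (1,3) = 76.
Row 3 must total 354; the given cells sum to 303, so (3,4) = 51.

51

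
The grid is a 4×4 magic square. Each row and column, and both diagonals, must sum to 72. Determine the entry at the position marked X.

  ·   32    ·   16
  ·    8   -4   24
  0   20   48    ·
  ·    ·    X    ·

Row 2: 8 + (-4) + 24 + ? = 72, so (2,1) = 44.
The remaining cell in row 3 is (3,4) = 72 − 68 = 4.
Column 2 needs 72; the known cells sum to 60, so (4,2) = 12.
From column 4, 72 − (16 + 24 + 4) gives (4,4) = 28.
The remaining cell in main diagonal is (1,1) = 72 − 84 = -12.
Anti-diagonal needs 72; the known cells sum to 32, so (4,1) = 40.
From row 1, 72 − (-12 + 32 + 16) gives (1,3) = 36.
From row 4, 72 − (40 + 12 + 28) gives (4,3) = -8.

-8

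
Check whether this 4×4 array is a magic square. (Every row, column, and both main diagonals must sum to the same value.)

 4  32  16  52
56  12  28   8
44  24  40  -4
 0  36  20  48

Yes

Row 1: 4 + 32 + 16 + 52 = 104.
Row 2: 56 + 12 + 28 + 8 = 104.
Row 3: 44 + 24 + 40 + (-4) = 104.
Row 4: 0 + 36 + 20 + 48 = 104.
Column 1: 4 + 56 + 44 + 0 = 104.
Column 2: 32 + 12 + 24 + 36 = 104.
Column 3: 16 + 28 + 40 + 20 = 104.
Column 4: 52 + 8 + (-4) + 48 = 104.
Main diagonal: 4 + 12 + 40 + 48 = 104.
Anti-diagonal: 52 + 28 + 24 + 0 = 104.
All lines sum to 104.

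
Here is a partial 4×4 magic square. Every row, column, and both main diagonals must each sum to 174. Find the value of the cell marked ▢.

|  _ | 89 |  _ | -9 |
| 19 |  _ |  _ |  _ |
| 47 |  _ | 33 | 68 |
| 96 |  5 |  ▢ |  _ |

-2

Row 3 must total 174; the given cells sum to 148, so (3,2) = 26.
Column 1 needs 174; the known cells sum to 162, so (1,1) = 12.
Column 2: 89 + 26 + 5 + ? = 174, so (2,2) = 54.
The remaining cell in main diagonal is (4,4) = 174 − 99 = 75.
The remaining cell in anti-diagonal is (2,3) = 174 − 113 = 61.
Row 1 needs 174; the known cells sum to 92, so (1,3) = 82.
The remaining cell in row 2 is (2,4) = 174 − 134 = 40.
From row 4, 174 − (96 + 5 + 75) gives (4,3) = -2.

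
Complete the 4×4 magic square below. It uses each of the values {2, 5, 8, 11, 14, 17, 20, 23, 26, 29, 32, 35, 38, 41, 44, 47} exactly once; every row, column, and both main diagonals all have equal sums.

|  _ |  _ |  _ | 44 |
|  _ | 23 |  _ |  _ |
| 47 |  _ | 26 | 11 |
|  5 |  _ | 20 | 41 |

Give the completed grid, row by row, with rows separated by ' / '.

8 29 17 44 / 38 23 35 2 / 47 14 26 11 / 5 32 20 41

The 16 entries sum to 392, so each line sums to 392/4 = 98.
Row 3 must total 98; the given cells sum to 84, so (3,2) = 14.
Row 4: 5 + 20 + 41 + ? = 98, so (4,2) = 32.
Column 2: 23 + 14 + 32 + ? = 98, so (1,2) = 29.
Column 4: 44 + 11 + 41 + ? = 98, so (2,4) = 2.
Using main diagonal: 23 + 26 + 41 + ? → (1,1) = 98 − 90 = 8.
Anti-diagonal needs 98; the known cells sum to 63, so (2,3) = 35.
Using row 1: 8 + 29 + 44 + ? → (1,3) = 98 − 81 = 17.
Row 2: 23 + 35 + 2 + ? = 98, so (2,1) = 38.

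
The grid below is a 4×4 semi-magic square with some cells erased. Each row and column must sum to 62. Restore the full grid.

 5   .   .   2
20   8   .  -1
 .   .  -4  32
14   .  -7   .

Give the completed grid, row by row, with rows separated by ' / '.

5 17 38 2 / 20 8 35 -1 / 23 11 -4 32 / 14 26 -7 29

The remaining cell in row 2 is (2,3) = 62 − 27 = 35.
From column 1, 62 − (5 + 20 + 14) gives (3,1) = 23.
Column 3 must total 62; the given cells sum to 24, so (1,3) = 38.
Using column 4: 2 + (-1) + 32 + ? → (4,4) = 62 − 33 = 29.
Row 1 needs 62; the known cells sum to 45, so (1,2) = 17.
From row 3, 62 − (23 + (-4) + 32) gives (3,2) = 11.
The remaining cell in row 4 is (4,2) = 62 − 36 = 26.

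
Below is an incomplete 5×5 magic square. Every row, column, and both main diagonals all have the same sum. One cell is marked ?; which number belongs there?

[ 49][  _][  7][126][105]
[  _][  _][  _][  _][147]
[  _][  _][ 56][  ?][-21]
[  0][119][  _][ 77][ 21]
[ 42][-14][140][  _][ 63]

35

Column 5 is complete and sums to 315; that is the magic constant.
Row 1: 49 + 7 + 126 + 105 + ? = 315, so (1,2) = 28.
Row 4: 0 + 119 + 77 + 21 + ? = 315, so (4,3) = 98.
Using row 5: 42 + (-14) + 140 + 63 + ? → (5,4) = 315 − 231 = 84.
Column 3: 7 + 56 + 98 + 140 + ? = 315, so (2,3) = 14.
The remaining cell in main diagonal is (2,2) = 315 − 245 = 70.
The remaining cell in anti-diagonal is (2,4) = 315 − 322 = -7.
Row 2 must total 315; the given cells sum to 224, so (2,1) = 91.
The remaining cell in column 1 is (3,1) = 315 − 182 = 133.
The remaining cell in column 2 is (3,2) = 315 − 203 = 112.
Column 4: 126 + (-7) + 77 + 84 + ? = 315, so (3,4) = 35.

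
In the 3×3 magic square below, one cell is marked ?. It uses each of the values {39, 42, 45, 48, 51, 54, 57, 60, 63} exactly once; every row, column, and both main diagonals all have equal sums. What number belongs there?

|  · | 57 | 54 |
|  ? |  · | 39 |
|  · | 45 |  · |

63

The 9 entries sum to 459, so each line sums to 459/3 = 153.
The remaining cell in row 1 is (1,1) = 153 − 111 = 42.
Column 2: 57 + 45 + ? = 153, so (2,2) = 51.
Column 3 must total 153; the given cells sum to 93, so (3,3) = 60.
Anti-diagonal: 54 + 51 + ? = 153, so (3,1) = 48.
The remaining cell in row 2 is (2,1) = 153 − 90 = 63.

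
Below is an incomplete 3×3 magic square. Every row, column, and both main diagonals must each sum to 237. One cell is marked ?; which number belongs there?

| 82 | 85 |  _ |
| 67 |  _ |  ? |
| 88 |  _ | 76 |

91

Row 1 must total 237; the given cells sum to 167, so (1,3) = 70.
Using row 3: 88 + 76 + ? → (3,2) = 237 − 164 = 73.
Column 2: 85 + 73 + ? = 237, so (2,2) = 79.
Column 3: 70 + 76 + ? = 237, so (2,3) = 91.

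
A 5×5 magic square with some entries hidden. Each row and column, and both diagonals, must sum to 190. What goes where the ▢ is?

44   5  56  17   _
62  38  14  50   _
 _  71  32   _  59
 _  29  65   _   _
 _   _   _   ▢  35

Using row 1: 44 + 5 + 56 + 17 + ? → (1,5) = 190 − 122 = 68.
The remaining cell in row 2 is (2,5) = 190 − 164 = 26.
The remaining cell in column 2 is (5,2) = 190 − 143 = 47.
Column 3 must total 190; the given cells sum to 167, so (5,3) = 23.
Column 5 must total 190; the given cells sum to 188, so (4,5) = 2.
The remaining cell in main diagonal is (4,4) = 190 − 149 = 41.
From anti-diagonal, 190 − (68 + 50 + 32 + 29) gives (5,1) = 11.
The remaining cell in row 4 is (4,1) = 190 − 137 = 53.
Row 5: 11 + 47 + 23 + 35 + ? = 190, so (5,4) = 74.

74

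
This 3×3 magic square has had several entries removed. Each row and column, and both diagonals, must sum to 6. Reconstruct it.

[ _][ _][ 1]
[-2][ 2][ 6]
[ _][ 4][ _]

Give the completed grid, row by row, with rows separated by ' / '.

Column 2 needs 6; the known cells sum to 6, so (1,2) = 0.
Column 3: 1 + 6 + ? = 6, so (3,3) = -1.
Main diagonal must total 6; the given cells sum to 1, so (1,1) = 5.
The remaining cell in anti-diagonal is (3,1) = 6 − 3 = 3.

5 0 1 / -2 2 6 / 3 4 -1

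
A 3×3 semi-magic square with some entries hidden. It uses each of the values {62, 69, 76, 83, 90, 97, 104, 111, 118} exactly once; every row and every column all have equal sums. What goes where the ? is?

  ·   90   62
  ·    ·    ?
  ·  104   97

The 9 entries sum to 810, so each line sums to 810/3 = 270.
The remaining cell in row 1 is (1,1) = 270 − 152 = 118.
The remaining cell in row 3 is (3,1) = 270 − 201 = 69.
Column 1 must total 270; the given cells sum to 187, so (2,1) = 83.
Column 2 needs 270; the known cells sum to 194, so (2,2) = 76.
Using column 3: 62 + 97 + ? → (2,3) = 270 − 159 = 111.

111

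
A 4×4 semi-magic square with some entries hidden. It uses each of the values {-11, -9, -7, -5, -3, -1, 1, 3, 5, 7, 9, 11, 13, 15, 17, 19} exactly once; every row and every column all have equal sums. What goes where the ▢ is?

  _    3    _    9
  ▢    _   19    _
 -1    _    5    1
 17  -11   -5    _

The 16 entries sum to 64, so each line sums to 64/4 = 16.
Using row 3: -1 + 5 + 1 + ? → (3,2) = 16 − 5 = 11.
The remaining cell in row 4 is (4,4) = 16 − 1 = 15.
The remaining cell in column 2 is (2,2) = 16 − 3 = 13.
Column 3 needs 16; the known cells sum to 19, so (1,3) = -3.
Column 4 needs 16; the known cells sum to 25, so (2,4) = -9.
The remaining cell in row 1 is (1,1) = 16 − 9 = 7.
Row 2 must total 16; the given cells sum to 23, so (2,1) = -7.

-7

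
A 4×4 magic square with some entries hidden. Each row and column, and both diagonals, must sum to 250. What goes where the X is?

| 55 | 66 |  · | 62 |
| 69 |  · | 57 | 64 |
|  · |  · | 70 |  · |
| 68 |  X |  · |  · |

The remaining cell in row 1 is (1,3) = 250 − 183 = 67.
Using row 2: 69 + 57 + 64 + ? → (2,2) = 250 − 190 = 60.
Column 1: 55 + 69 + 68 + ? = 250, so (3,1) = 58.
From column 3, 250 − (67 + 57 + 70) gives (4,3) = 56.
Main diagonal: 55 + 60 + 70 + ? = 250, so (4,4) = 65.
Using anti-diagonal: 62 + 57 + 68 + ? → (3,2) = 250 − 187 = 63.
The remaining cell in row 3 is (3,4) = 250 − 191 = 59.
The remaining cell in row 4 is (4,2) = 250 − 189 = 61.

61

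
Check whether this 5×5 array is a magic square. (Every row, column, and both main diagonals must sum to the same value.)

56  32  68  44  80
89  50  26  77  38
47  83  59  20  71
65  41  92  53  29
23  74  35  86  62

Row 1: 56 + 32 + 68 + 44 + 80 = 280.
Row 2: 89 + 50 + 26 + 77 + 38 = 280.
Row 3: 47 + 83 + 59 + 20 + 71 = 280.
Row 4: 65 + 41 + 92 + 53 + 29 = 280.
Row 5: 23 + 74 + 35 + 86 + 62 = 280.
Column 1: 56 + 89 + 47 + 65 + 23 = 280.
Column 2: 32 + 50 + 83 + 41 + 74 = 280.
Column 3: 68 + 26 + 59 + 92 + 35 = 280.
Column 4: 44 + 77 + 20 + 53 + 86 = 280.
Column 5: 80 + 38 + 71 + 29 + 62 = 280.
Main diagonal: 56 + 50 + 59 + 53 + 62 = 280.
Anti-diagonal: 80 + 77 + 59 + 41 + 23 = 280.
All lines sum to 280.

Yes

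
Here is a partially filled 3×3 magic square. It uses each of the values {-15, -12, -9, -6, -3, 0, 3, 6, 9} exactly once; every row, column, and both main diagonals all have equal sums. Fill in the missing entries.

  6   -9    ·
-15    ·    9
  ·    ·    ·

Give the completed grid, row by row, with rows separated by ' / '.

The 9 entries sum to -27, so each line sums to -27/3 = -9.
Row 1 must total -9; the given cells sum to -3, so (1,3) = -6.
Row 2 must total -9; the given cells sum to -6, so (2,2) = -3.
Using column 1: 6 + (-15) + ? → (3,1) = -9 − (-9) = 0.
The remaining cell in column 2 is (3,2) = -9 − (-12) = 3.
Column 3 must total -9; the given cells sum to 3, so (3,3) = -12.

6 -9 -6 / -15 -3 9 / 0 3 -12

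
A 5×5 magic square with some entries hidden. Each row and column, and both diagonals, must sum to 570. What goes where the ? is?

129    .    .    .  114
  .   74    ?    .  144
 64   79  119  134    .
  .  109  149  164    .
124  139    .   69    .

89

Row 3 must total 570; the given cells sum to 396, so (3,5) = 174.
Column 2 must total 570; the given cells sum to 401, so (1,2) = 169.
Main diagonal must total 570; the given cells sum to 486, so (5,5) = 84.
From anti-diagonal, 570 − (114 + 119 + 109 + 124) gives (2,4) = 104.
From row 5, 570 − (124 + 139 + 69 + 84) gives (5,3) = 154.
From column 4, 570 − (104 + 134 + 164 + 69) gives (1,4) = 99.
From column 5, 570 − (114 + 144 + 174 + 84) gives (4,5) = 54.
Row 1: 129 + 169 + 99 + 114 + ? = 570, so (1,3) = 59.
The remaining cell in row 4 is (4,1) = 570 − 476 = 94.
Using column 1: 129 + 64 + 94 + 124 + ? → (2,1) = 570 − 411 = 159.
Column 3 needs 570; the known cells sum to 481, so (2,3) = 89.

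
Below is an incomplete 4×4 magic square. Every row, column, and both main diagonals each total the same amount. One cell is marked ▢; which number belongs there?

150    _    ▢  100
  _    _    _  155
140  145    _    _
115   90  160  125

Row 4 is complete and sums to 490; that is the magic constant.
The remaining cell in column 1 is (2,1) = 490 − 405 = 85.
From column 4, 490 − (100 + 155 + 125) gives (3,4) = 110.
Anti-diagonal: 100 + 145 + 115 + ? = 490, so (2,3) = 130.
Using row 2: 85 + 130 + 155 + ? → (2,2) = 490 − 370 = 120.
Row 3 needs 490; the known cells sum to 395, so (3,3) = 95.
Using column 2: 120 + 145 + 90 + ? → (1,2) = 490 − 355 = 135.
Column 3 needs 490; the known cells sum to 385, so (1,3) = 105.

105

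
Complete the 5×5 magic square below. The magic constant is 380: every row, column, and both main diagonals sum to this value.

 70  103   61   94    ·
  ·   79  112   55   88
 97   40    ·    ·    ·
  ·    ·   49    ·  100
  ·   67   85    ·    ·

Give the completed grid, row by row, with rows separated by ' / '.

70 103 61 94 52 / 46 79 112 55 88 / 97 40 73 106 64 / 58 91 49 82 100 / 109 67 85 43 76

The remaining cell in row 1 is (1,5) = 380 − 328 = 52.
Using row 2: 79 + 112 + 55 + 88 + ? → (2,1) = 380 − 334 = 46.
Column 2: 103 + 79 + 40 + 67 + ? = 380, so (4,2) = 91.
Column 3 must total 380; the given cells sum to 307, so (3,3) = 73.
Anti-diagonal needs 380; the known cells sum to 271, so (5,1) = 109.
From column 1, 380 − (70 + 46 + 97 + 109) gives (4,1) = 58.
Row 4 must total 380; the given cells sum to 298, so (4,4) = 82.
The remaining cell in main diagonal is (5,5) = 380 − 304 = 76.
From row 5, 380 − (109 + 67 + 85 + 76) gives (5,4) = 43.
The remaining cell in column 4 is (3,4) = 380 − 274 = 106.
The remaining cell in column 5 is (3,5) = 380 − 316 = 64.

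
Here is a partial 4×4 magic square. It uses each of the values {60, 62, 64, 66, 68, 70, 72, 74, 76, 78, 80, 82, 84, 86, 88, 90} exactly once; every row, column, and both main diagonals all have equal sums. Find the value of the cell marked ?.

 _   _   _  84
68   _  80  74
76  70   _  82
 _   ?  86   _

88

The 16 entries sum to 1200, so each line sums to 1200/4 = 300.
The remaining cell in row 2 is (2,2) = 300 − 222 = 78.
Row 3 must total 300; the given cells sum to 228, so (3,3) = 72.
The remaining cell in column 3 is (1,3) = 300 − 238 = 62.
Using column 4: 84 + 74 + 82 + ? → (4,4) = 300 − 240 = 60.
The remaining cell in main diagonal is (1,1) = 300 − 210 = 90.
Anti-diagonal needs 300; the known cells sum to 234, so (4,1) = 66.
Using row 1: 90 + 62 + 84 + ? → (1,2) = 300 − 236 = 64.
Row 4 needs 300; the known cells sum to 212, so (4,2) = 88.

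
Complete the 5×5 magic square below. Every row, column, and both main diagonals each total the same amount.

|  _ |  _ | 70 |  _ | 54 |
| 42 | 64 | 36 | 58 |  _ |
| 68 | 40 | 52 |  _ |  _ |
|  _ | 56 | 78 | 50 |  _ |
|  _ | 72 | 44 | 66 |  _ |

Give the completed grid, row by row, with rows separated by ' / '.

76 48 70 32 54 / 42 64 36 58 80 / 68 40 52 74 46 / 34 56 78 50 62 / 60 72 44 66 38

Column 3 is already complete: 70 + 36 + 52 + 78 + 44 = 280, so that is the magic constant.
Row 2 needs 280; the known cells sum to 200, so (2,5) = 80.
The remaining cell in column 2 is (1,2) = 280 − 232 = 48.
Anti-diagonal needs 280; the known cells sum to 220, so (5,1) = 60.
Using row 5: 60 + 72 + 44 + 66 + ? → (5,5) = 280 − 242 = 38.
Using main diagonal: 64 + 52 + 50 + 38 + ? → (1,1) = 280 − 204 = 76.
The remaining cell in row 1 is (1,4) = 280 − 248 = 32.
Column 1 must total 280; the given cells sum to 246, so (4,1) = 34.
The remaining cell in column 4 is (3,4) = 280 − 206 = 74.
Row 3 needs 280; the known cells sum to 234, so (3,5) = 46.
Row 4: 34 + 56 + 78 + 50 + ? = 280, so (4,5) = 62.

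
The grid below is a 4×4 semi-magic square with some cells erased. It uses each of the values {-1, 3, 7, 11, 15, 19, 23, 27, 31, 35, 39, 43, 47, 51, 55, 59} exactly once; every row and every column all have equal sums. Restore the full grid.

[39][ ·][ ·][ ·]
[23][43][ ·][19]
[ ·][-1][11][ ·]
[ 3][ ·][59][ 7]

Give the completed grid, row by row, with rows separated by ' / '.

39 27 15 35 / 23 43 31 19 / 51 -1 11 55 / 3 47 59 7

The 16 entries sum to 464, so each line sums to 464/4 = 116.
The remaining cell in row 2 is (2,3) = 116 − 85 = 31.
Row 4: 3 + 59 + 7 + ? = 116, so (4,2) = 47.
The remaining cell in column 1 is (3,1) = 116 − 65 = 51.
The remaining cell in column 2 is (1,2) = 116 − 89 = 27.
Column 3 must total 116; the given cells sum to 101, so (1,3) = 15.
Row 1 must total 116; the given cells sum to 81, so (1,4) = 35.
Using row 3: 51 + (-1) + 11 + ? → (3,4) = 116 − 61 = 55.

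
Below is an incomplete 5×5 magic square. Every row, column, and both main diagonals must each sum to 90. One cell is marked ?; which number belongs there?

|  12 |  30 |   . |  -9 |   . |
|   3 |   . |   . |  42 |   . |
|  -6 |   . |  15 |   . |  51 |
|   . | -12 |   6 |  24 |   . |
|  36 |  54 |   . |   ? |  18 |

0

Using column 1: 12 + 3 + (-6) + 36 + ? → (4,1) = 90 − 45 = 45.
Using main diagonal: 12 + 15 + 24 + 18 + ? → (2,2) = 90 − 69 = 21.
Anti-diagonal must total 90; the given cells sum to 81, so (1,5) = 9.
The remaining cell in row 1 is (1,3) = 90 − 42 = 48.
Row 4 needs 90; the known cells sum to 63, so (4,5) = 27.
Column 2 must total 90; the given cells sum to 93, so (3,2) = -3.
Using column 5: 9 + 51 + 27 + 18 + ? → (2,5) = 90 − 105 = -15.
Row 2 must total 90; the given cells sum to 51, so (2,3) = 39.
Row 3 must total 90; the given cells sum to 57, so (3,4) = 33.
From column 3, 90 − (48 + 39 + 15 + 6) gives (5,3) = -18.
The remaining cell in column 4 is (5,4) = 90 − 90 = 0.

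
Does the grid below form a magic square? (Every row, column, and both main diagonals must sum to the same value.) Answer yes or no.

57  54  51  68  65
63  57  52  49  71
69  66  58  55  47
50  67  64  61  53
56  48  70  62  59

No — row 2 sums to 292 but row 5 sums to 295.

Row 1: 57 + 54 + 51 + 68 + 65 = 295.
Row 2: 63 + 57 + 52 + 49 + 71 = 292.
Row 3: 69 + 66 + 58 + 55 + 47 = 295.
Row 4: 50 + 67 + 64 + 61 + 53 = 295.
Row 5: 56 + 48 + 70 + 62 + 59 = 295.
Column 1: 57 + 63 + 69 + 50 + 56 = 295.
Column 2: 54 + 57 + 66 + 67 + 48 = 292.
Column 3: 51 + 52 + 58 + 64 + 70 = 295.
Column 4: 68 + 49 + 55 + 61 + 62 = 295.
Column 5: 65 + 71 + 47 + 53 + 59 = 295.
Main diagonal: 57 + 57 + 58 + 61 + 59 = 292.
Anti-diagonal: 65 + 49 + 58 + 67 + 56 = 295.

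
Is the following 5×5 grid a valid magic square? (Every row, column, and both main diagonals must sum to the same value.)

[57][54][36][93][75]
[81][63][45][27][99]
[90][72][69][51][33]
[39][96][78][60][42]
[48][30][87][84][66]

Yes

Row 1: 57 + 54 + 36 + 93 + 75 = 315.
Row 2: 81 + 63 + 45 + 27 + 99 = 315.
Row 3: 90 + 72 + 69 + 51 + 33 = 315.
Row 4: 39 + 96 + 78 + 60 + 42 = 315.
Row 5: 48 + 30 + 87 + 84 + 66 = 315.
Column 1: 57 + 81 + 90 + 39 + 48 = 315.
Column 2: 54 + 63 + 72 + 96 + 30 = 315.
Column 3: 36 + 45 + 69 + 78 + 87 = 315.
Column 4: 93 + 27 + 51 + 60 + 84 = 315.
Column 5: 75 + 99 + 33 + 42 + 66 = 315.
Main diagonal: 57 + 63 + 69 + 60 + 66 = 315.
Anti-diagonal: 75 + 27 + 69 + 96 + 48 = 315.
All lines sum to 315.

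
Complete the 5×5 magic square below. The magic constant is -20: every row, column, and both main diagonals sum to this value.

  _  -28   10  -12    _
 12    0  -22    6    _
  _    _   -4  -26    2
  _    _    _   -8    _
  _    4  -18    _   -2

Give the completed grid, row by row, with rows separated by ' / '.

The remaining cell in row 2 is (2,5) = -20 − (-4) = -16.
Column 3: 10 + (-22) + (-4) + (-18) + ? = -20, so (4,3) = 14.
From column 4, -20 − (-12 + 6 + (-26) + (-8)) gives (5,4) = 20.
Main diagonal needs -20; the known cells sum to -14, so (1,1) = -6.
From row 1, -20 − (-6 + (-28) + 10 + (-12)) gives (1,5) = 16.
From row 5, -20 − (4 + (-18) + 20 + (-2)) gives (5,1) = -24.
Column 5: 16 + (-16) + 2 + (-2) + ? = -20, so (4,5) = -20.
Anti-diagonal needs -20; the known cells sum to -6, so (4,2) = -14.
Row 4: -14 + 14 + (-8) + (-20) + ? = -20, so (4,1) = 8.
From column 1, -20 − (-6 + 12 + 8 + (-24)) gives (3,1) = -10.
Column 2 must total -20; the given cells sum to -38, so (3,2) = 18.

-6 -28 10 -12 16 / 12 0 -22 6 -16 / -10 18 -4 -26 2 / 8 -14 14 -8 -20 / -24 4 -18 20 -2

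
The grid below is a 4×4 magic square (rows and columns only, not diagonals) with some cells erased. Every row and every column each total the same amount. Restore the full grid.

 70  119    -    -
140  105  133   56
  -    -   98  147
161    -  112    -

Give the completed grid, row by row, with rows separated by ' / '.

Row 2 is already complete: 140 + 105 + 133 + 56 = 434, so that is the magic constant.
Column 1 must total 434; the given cells sum to 371, so (3,1) = 63.
Using column 3: 133 + 98 + 112 + ? → (1,3) = 434 − 343 = 91.
From row 1, 434 − (70 + 119 + 91) gives (1,4) = 154.
Row 3: 63 + 98 + 147 + ? = 434, so (3,2) = 126.
Column 2 needs 434; the known cells sum to 350, so (4,2) = 84.
Column 4 needs 434; the known cells sum to 357, so (4,4) = 77.

70 119 91 154 / 140 105 133 56 / 63 126 98 147 / 161 84 112 77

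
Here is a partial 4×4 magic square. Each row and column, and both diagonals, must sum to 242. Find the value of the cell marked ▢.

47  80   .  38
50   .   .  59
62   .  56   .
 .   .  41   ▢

74

The remaining cell in row 1 is (1,3) = 242 − 165 = 77.
Using column 1: 47 + 50 + 62 + ? → (4,1) = 242 − 159 = 83.
The remaining cell in column 3 is (2,3) = 242 − 174 = 68.
Anti-diagonal must total 242; the given cells sum to 189, so (3,2) = 53.
Using row 2: 50 + 68 + 59 + ? → (2,2) = 242 − 177 = 65.
The remaining cell in row 3 is (3,4) = 242 − 171 = 71.
Using column 2: 80 + 65 + 53 + ? → (4,2) = 242 − 198 = 44.
Column 4 needs 242; the known cells sum to 168, so (4,4) = 74.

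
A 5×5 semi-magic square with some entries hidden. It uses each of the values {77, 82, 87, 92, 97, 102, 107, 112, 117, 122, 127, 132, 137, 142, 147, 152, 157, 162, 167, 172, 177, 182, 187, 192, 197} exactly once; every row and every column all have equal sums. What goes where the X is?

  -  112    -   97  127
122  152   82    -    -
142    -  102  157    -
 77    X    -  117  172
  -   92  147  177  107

132

The 25 entries sum to 3425, so each line sums to 3425/5 = 685.
Row 5 needs 685; the known cells sum to 523, so (5,1) = 162.
Using column 1: 122 + 142 + 77 + 162 + ? → (1,1) = 685 − 503 = 182.
From column 4, 685 − (97 + 157 + 117 + 177) gives (2,4) = 137.
Row 1 must total 685; the given cells sum to 518, so (1,3) = 167.
Using row 2: 122 + 152 + 82 + 137 + ? → (2,5) = 685 − 493 = 192.
Column 3: 167 + 82 + 102 + 147 + ? = 685, so (4,3) = 187.
The remaining cell in column 5 is (3,5) = 685 − 598 = 87.
From row 3, 685 − (142 + 102 + 157 + 87) gives (3,2) = 197.
From row 4, 685 − (77 + 187 + 117 + 172) gives (4,2) = 132.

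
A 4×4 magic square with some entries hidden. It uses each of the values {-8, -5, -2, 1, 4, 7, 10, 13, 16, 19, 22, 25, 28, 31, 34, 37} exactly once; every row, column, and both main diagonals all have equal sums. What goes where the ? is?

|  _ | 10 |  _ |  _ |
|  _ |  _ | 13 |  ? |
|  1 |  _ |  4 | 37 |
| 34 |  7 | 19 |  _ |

The 16 entries sum to 232, so each line sums to 232/4 = 58.
The remaining cell in row 3 is (3,2) = 58 − 42 = 16.
Row 4 must total 58; the given cells sum to 60, so (4,4) = -2.
Column 2: 10 + 16 + 7 + ? = 58, so (2,2) = 25.
The remaining cell in column 3 is (1,3) = 58 − 36 = 22.
From main diagonal, 58 − (25 + 4 + (-2)) gives (1,1) = 31.
The remaining cell in anti-diagonal is (1,4) = 58 − 63 = -5.
Column 1 needs 58; the known cells sum to 66, so (2,1) = -8.
Column 4 must total 58; the given cells sum to 30, so (2,4) = 28.

28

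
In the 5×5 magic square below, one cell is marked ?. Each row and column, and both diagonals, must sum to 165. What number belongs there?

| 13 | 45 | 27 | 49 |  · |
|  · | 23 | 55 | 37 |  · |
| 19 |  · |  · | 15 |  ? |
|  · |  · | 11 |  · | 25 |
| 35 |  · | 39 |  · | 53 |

Using row 1: 13 + 45 + 27 + 49 + ? → (1,5) = 165 − 134 = 31.
Column 3: 27 + 55 + 11 + 39 + ? = 165, so (3,3) = 33.
From main diagonal, 165 − (13 + 23 + 33 + 53) gives (4,4) = 43.
Using anti-diagonal: 31 + 37 + 33 + 35 + ? → (4,2) = 165 − 136 = 29.
From row 4, 165 − (29 + 11 + 43 + 25) gives (4,1) = 57.
Column 1 must total 165; the given cells sum to 124, so (2,1) = 41.
Column 4 needs 165; the known cells sum to 144, so (5,4) = 21.
Row 2: 41 + 23 + 55 + 37 + ? = 165, so (2,5) = 9.
Using row 5: 35 + 39 + 21 + 53 + ? → (5,2) = 165 − 148 = 17.
Column 2 needs 165; the known cells sum to 114, so (3,2) = 51.
Using column 5: 31 + 9 + 25 + 53 + ? → (3,5) = 165 − 118 = 47.

47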